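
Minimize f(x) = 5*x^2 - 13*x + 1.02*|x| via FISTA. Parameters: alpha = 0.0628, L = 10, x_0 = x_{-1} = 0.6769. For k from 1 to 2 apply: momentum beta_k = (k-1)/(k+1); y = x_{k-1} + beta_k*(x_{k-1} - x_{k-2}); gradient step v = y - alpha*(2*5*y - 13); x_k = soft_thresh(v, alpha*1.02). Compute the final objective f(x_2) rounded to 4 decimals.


FISTA on f(x) = 5*x^2 - 13*x + 1.02*|x|
L = 10, alpha = 0.0628
Iteration 1: beta = 0.0, y = 0.6769 + 0.0*(0.6769 - 0.6769) = 0.6769
  grad(y) = -6.231, v = y - alpha*grad = 1.0682
  prox(v) = soft_thresh(1.0682, 0.0641) = 1.0042
Iteration 2: beta = 0.3333, y = 1.0042 + 0.3333*(1.0042 - 0.6769) = 1.1132
  grad(y) = -1.8677, v = y - alpha*grad = 1.2305
  prox(v) = soft_thresh(1.2305, 0.0641) = 1.1665
f(x_2) = 5*1.1665^2 - 13*1.1665 + 1.02*|1.1665| = -7.171


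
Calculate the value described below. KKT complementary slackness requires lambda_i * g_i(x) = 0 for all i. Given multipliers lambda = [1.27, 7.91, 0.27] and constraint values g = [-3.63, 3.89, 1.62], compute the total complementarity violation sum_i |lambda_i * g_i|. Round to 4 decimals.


KKT complementary slackness check:
lambda_1 * g_1 = 1.27 * -3.63 = -4.6101
lambda_2 * g_2 = 7.91 * 3.89 = 30.7699
lambda_3 * g_3 = 0.27 * 1.62 = 0.4374
Total violation = 4.6101 + 30.7699 + 0.4374 = 35.8174


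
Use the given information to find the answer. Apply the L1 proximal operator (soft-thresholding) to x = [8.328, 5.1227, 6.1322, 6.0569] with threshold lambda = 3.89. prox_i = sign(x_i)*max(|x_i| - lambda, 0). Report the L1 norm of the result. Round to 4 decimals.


Soft-thresholding with lambda = 3.89:
prox(8.328) = sign(8.328)*max(|8.328| - 3.89, 0) = 4.438
prox(5.1227) = sign(5.1227)*max(|5.1227| - 3.89, 0) = 1.2327
prox(6.1322) = sign(6.1322)*max(|6.1322| - 3.89, 0) = 2.2422
prox(6.0569) = sign(6.0569)*max(|6.0569| - 3.89, 0) = 2.1669
prox(x) = [4.438, 1.2327, 2.2422, 2.1669]
||prox(x)||_1 = 4.438 + 1.2327 + 2.2422 + 2.1669 = 10.0798


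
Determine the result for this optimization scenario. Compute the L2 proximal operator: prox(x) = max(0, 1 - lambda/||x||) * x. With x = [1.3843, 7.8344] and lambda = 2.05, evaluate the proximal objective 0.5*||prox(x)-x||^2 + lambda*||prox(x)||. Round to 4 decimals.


Step 1: Compute ||x||.
||x|| = 7.9558
Step 2: Compute scaling factor.
scale = max(0, 1 - 2.05/7.9558) = 0.7423
Step 3: prox(x) = [1.0276, 5.8157]
||prox(x)|| = 5.9058
Step 4: Proximal objective.
0.5*||prox-x||^2 = 2.1013
lambda*||prox|| = 12.1069
Total = 14.2081


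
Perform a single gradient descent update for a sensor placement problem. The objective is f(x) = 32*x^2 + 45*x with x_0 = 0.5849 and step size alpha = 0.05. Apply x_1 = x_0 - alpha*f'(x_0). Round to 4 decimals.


We compute the gradient at x_0 and apply the update.
f'(x) = 64*x + 45
f'(0.5849) = 64*0.5849 + 45 = 82.4336
x_1 = 0.5849 - 0.05*82.4336 = -3.5368


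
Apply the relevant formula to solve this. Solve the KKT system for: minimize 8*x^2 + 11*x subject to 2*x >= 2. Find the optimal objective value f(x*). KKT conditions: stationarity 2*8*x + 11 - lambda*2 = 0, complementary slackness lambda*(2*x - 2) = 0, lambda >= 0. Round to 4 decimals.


Step 1: Try lambda = 0 (constraint inactive).
x_unc = -11/(2*8) = -0.6875
Check: 2*-0.6875 = -1.375 < 2 -- violated!
Step 2: Constraint must be active: 2*x = 2
x* = 2/2 = 1.0
lambda = (2*8*1.0 + 11)/2 = 13.5
Step 3: Compute optimal value.
f(x*) = 8*1.0^2 + 11*1.0 = 19.0


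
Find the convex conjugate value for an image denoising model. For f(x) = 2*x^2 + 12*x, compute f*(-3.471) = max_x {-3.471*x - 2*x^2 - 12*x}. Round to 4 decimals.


f*(y) = sup_x {y*x - a*x^2 - b*x} = sup_x {(y-b)*x - a*x^2}
FOC: (y - b) - 2a*x = 0 => x* = (y - b)/(2a)
x* = (-3.471 - 12)/(2*2) = -3.8678
f*(-3.471) = (y-b)^2/(4a) = (-3.471 - 12)^2/(4*2)
= 239.3518/8 = 29.919


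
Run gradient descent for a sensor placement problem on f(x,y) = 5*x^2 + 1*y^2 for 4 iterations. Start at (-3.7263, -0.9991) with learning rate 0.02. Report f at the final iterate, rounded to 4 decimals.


Gradient descent on f(x,y) = 5*x^2 + 1*y^2.
Starting point: (-3.7263, -0.9991), alpha = 0.02
Step 1: grad_x = 2*5*-3.7263 = -37.263, grad_y = 2*1*-0.9991 = -1.9982
  x_1 = -3.7263 - 0.02*-37.263 = -2.981
  y_1 = -0.9991 - 0.02*-1.9982 = -0.9591
Step 2: grad_x = 2*5*-2.981 = -29.8104, grad_y = 2*1*-0.9591 = -1.9183
  x_2 = -2.981 - 0.02*-29.8104 = -2.3848
  y_2 = -0.9591 - 0.02*-1.9183 = -0.9208
Step 3: grad_x = 2*5*-2.3848 = -23.8483, grad_y = 2*1*-0.9208 = -1.8415
  x_3 = -2.3848 - 0.02*-23.8483 = -1.9079
  y_3 = -0.9208 - 0.02*-1.8415 = -0.8839
Step 4: grad_x = 2*5*-1.9079 = -19.0787, grad_y = 2*1*-0.8839 = -1.7679
  x_4 = -1.9079 - 0.02*-19.0787 = -1.5263
  y_4 = -0.8839 - 0.02*-1.7679 = -0.8486
f(-1.5263, -0.8486) = 5*(-1.5263)^2 + 1*(-0.8486)^2 = 12.3679


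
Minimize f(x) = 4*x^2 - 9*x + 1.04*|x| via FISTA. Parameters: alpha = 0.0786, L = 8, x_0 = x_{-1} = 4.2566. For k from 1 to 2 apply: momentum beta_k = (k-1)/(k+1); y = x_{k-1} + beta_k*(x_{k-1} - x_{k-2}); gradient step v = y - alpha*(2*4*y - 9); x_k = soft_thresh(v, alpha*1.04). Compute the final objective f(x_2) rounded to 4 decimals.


FISTA on f(x) = 4*x^2 - 9*x + 1.04*|x|
L = 8, alpha = 0.0786
Iteration 1: beta = 0.0, y = 4.2566 + 0.0*(4.2566 - 4.2566) = 4.2566
  grad(y) = 25.0528, v = y - alpha*grad = 2.2874
  prox(v) = soft_thresh(2.2874, 0.0817) = 2.2057
Iteration 2: beta = 0.3333, y = 2.2057 + 0.3333*(2.2057 - 4.2566) = 1.5221
  grad(y) = 3.1766, v = y - alpha*grad = 1.2724
  prox(v) = soft_thresh(1.2724, 0.0817) = 1.1907
f(x_2) = 4*1.1907^2 - 9*1.1907 + 1.04*|1.1907| = -3.807


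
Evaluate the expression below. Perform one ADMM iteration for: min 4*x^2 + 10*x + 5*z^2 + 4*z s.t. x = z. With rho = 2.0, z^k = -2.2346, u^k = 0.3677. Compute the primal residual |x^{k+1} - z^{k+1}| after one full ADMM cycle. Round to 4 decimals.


ADMM iteration with rho = 2.0, z^k = -2.2346, u^k = 0.3677
Step 1: x-update.
Minimize 4*x^2 + 10*x + (2.0/2)*(x + 2.2346 + 0.3677)^2
FOC: (2*4 + 2.0)*x = -10 + 2.0*(-2.2346 - 0.3677)
x^{k+1} = -1.5205
Step 2: z-update.
Minimize 5*z^2 + 4*z + (2.0/2)*(-1.5205 - z + 0.3677)^2
FOC: (2*5 + 2.0)*z = -4 + 2.0*(-1.5205 + 0.3677)
z^{k+1} = -0.5255
Step 3: u-update.
u^{k+1} = 0.3677 - 1.5205 + 0.5255 = -0.6273
Step 4: Primal residual = |-1.5205 + 0.5255| = 0.995


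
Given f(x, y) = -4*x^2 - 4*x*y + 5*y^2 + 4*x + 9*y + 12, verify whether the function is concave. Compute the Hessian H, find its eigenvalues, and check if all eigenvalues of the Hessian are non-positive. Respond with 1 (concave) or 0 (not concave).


The Hessian of f(x,y) = -4*x^2 - 4*x*y + 5*y^2 + 4*x + 9*y + 12 is:
H = [[-8, -4], [-4, 10]]
Trace = -8 + 10 = 2
Determinant = -8*10 - (-4)^2 = -96
Discriminant = (2)^2 - 4*-96 = 388.0
Eigenvalues: lambda_1 = -8.8489, lambda_2 = 10.8489
The function is not concave.

0


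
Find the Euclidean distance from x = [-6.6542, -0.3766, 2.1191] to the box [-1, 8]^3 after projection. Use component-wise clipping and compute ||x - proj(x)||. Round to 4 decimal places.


Project each component onto [-1, 8].
clip(-6.6542) = -1.0, clip(-0.3766) = -0.3766, clip(2.1191) = 2.1191
Projection = [-1.0, -0.3766, 2.1191]
Squared diffs: [31.97, 0.0, 0.0]
Distance = sqrt(31.97) = 5.6542


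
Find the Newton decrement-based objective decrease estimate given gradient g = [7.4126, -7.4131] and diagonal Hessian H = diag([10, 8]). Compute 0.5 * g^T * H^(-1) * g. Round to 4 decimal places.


Step 1: H is diagonal, so H^(-1) * g = [0.7413, -0.9266].
Step 2: g^T H^(-1) g = sum_i g_i^2 / H_ii
  = (7.4126)^2/10 + (-7.4131)^2/8
  = 5.4947 + 6.8693 = 12.3639
Step 3: Objective decrease = 0.5 * g^T H^(-1) g = 6.182


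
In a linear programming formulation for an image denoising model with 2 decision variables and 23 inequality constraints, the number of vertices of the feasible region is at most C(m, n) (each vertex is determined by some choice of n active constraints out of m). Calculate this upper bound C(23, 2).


Each vertex corresponds to some choice of n active constraints out of m, so the number of vertices is at most C(m, n) = m! / (n!(m-n)!).
m = 23, n = 2
Numerator: 23 * 22
Denominator: 2! = 2
C(23, 2) = 253


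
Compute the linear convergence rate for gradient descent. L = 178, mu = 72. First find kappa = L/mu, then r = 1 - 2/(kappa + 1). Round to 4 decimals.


Step 1: Compute the condition number.
kappa = L/mu = 178/72 = 2.4722
Step 2: Compute the convergence rate.
r = 1 - 2/(kappa + 1) = 1 - 2*mu/(L + mu) = (L - mu)/(L + mu) = 106/250 = 0.424


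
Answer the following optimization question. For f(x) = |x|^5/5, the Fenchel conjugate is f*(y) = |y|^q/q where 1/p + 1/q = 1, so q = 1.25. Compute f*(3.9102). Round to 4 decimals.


The conjugate exponent q satisfies 1/p + 1/q = 1.
p = 5, so q = 5/(5 - 1) = 1.25
|y|^q = 3.9102^1.25 = 5.4986
f*(3.9102) = 5.4986 / 1.25 = 4.3988


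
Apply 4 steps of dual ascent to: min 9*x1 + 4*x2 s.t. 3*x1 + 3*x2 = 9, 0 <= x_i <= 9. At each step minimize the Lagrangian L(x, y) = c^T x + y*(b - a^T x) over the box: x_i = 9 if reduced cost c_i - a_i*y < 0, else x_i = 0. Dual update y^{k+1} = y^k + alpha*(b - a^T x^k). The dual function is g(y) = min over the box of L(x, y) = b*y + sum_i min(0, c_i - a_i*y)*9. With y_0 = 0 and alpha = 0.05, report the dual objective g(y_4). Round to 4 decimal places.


Dual ascent for LP: min 9*x1 + 4*x2, 3*x1 + 3*x2 = 9, 0 <= x_i <= 9
Step 1: y^k = 0.0, reduced costs: (9.0, 4.0)
  x^k = (0.0, 0.0), subgradient = b - a^T x = 9.0
  y^{k+1} = 0.0 + 0.05*9.0 = 0.45
Step 2: y^k = 0.45, reduced costs: (7.65, 2.65)
  x^k = (0.0, 0.0), subgradient = b - a^T x = 9.0
  y^{k+1} = 0.45 + 0.05*9.0 = 0.9
Step 3: y^k = 0.9, reduced costs: (6.3, 1.3)
  x^k = (0.0, 0.0), subgradient = b - a^T x = 9.0
  y^{k+1} = 0.9 + 0.05*9.0 = 1.35
Step 4: y^k = 1.35, reduced costs: (4.95, -0.05)
  x^k = (0.0, 9.0), subgradient = b - a^T x = -18.0
  y^{k+1} = 1.35 + 0.05*-18.0 = 0.45
Dual objective at y_4 = 0.45: reduced costs (7.65, 2.65), box minimizer x = (0.0, 0.0)
g(y_4) = b*y + (c1 - a1*y)*x1 + (c2 - a2*y)*x2 = 9*0.45 + 7.65*0.0 + 2.65*0.0 = 4.05 + 0.0 + 0.0 = 4.05


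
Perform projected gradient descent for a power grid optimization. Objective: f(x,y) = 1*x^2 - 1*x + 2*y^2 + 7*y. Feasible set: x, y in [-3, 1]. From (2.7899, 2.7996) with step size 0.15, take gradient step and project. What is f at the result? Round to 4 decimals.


Step 1: Compute gradient at (2.7899, 2.7996).
grad_x = 2*1*2.7899 - 1 = 4.5798
grad_y = 2*2*2.7996 + 7 = 18.1984
Step 2: Gradient step.
x_raw = 2.7899 - 0.15*4.5798 = 2.1029
y_raw = 2.7996 - 0.15*18.1984 = 0.0698
Step 3: Project onto [-3, 1].
x_proj = clip(2.1029) = 1.0
y_proj = clip(0.0698) = 0.0698
Step 4: Evaluate f.
f(1.0, 0.0698) = 0.4986


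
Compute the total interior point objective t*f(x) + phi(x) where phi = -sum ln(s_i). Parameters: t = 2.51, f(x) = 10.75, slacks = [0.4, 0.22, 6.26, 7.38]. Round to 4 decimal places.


Step 1: Compute log-barrier.
ln values: [-0.9163, -1.5141, 1.8342, 1.9988]
phi = -(-0.9163 - 1.5141 + 1.8342 + 1.9988) = -1.4025
Step 2: Compute augmented objective.
t*f(x) = 2.51*10.75 = 26.9825
Total = 26.9825 - 1.4025 = 25.58


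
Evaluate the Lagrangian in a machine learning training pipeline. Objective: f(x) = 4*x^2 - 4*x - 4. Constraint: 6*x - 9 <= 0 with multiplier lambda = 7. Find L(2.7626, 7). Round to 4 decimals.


Step 1: Evaluate f(x).
f(2.7626) = 4*2.7626^2 - 4*2.7626 - 4 = 15.4774
Step 2: Evaluate g(x).
g(2.7626) = 6*2.7626 - 9 = 7.5756
Step 3: Compute Lagrangian.
L = 15.4774 + 7*7.5756 = 68.5066


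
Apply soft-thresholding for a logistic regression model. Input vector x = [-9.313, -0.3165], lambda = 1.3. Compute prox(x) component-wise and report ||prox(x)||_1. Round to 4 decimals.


Soft-thresholding with lambda = 1.3:
prox(-9.313) = sign(-9.313)*max(|-9.313| - 1.3, 0) = -8.013
prox(-0.3165) = sign(-0.3165)*max(|-0.3165| - 1.3, 0) = 0.0
prox(x) = [-8.013, 0.0]
||prox(x)||_1 = 8.013 + 0.0 = 8.013


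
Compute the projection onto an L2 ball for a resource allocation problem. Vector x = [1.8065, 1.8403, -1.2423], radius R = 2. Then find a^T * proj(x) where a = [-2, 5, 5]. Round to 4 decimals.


Step 1: Compute ||x|| (intermediates to 6 decimals).
||x|| = sqrt(1.8065^2 + 1.8403^2 + (-1.2423)^2) = 2.862421
Step 2: Project.
Since ||x|| > R, scale = R/||x|| = 2/2.862421 = 0.698709, proj(x) = scale * x
proj(x) = [1.262218, 1.285834, -0.868006]
Step 3: Dot product.
a^T * proj(x) = -2*1.262218 + 5*1.285834 + 5*(-0.868006) = -0.4353


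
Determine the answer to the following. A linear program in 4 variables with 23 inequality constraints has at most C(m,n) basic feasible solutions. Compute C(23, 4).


Each vertex corresponds to some choice of n active constraints out of m, so the number of vertices is at most C(m, n) = m! / (n!(m-n)!).
m = 23, n = 4
Numerator: 23 * 22 * 21 * 20
Denominator: 4! = 24
C(23, 4) = 8855


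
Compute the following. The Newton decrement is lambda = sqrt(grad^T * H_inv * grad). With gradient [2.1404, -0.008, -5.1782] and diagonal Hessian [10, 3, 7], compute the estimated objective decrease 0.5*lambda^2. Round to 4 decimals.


Step 1: H is diagonal, so H^(-1) * g = [0.214, -0.0027, -0.7397].
Step 2: g^T H^(-1) g = sum_i g_i^2 / H_ii
  = (2.1404)^2/10 + (-0.008)^2/3 + (-5.1782)^2/7
  = 0.4581 + 0.0 + 3.8305 = 4.2887
Step 3: Objective decrease = 0.5 * g^T H^(-1) g = 2.1443


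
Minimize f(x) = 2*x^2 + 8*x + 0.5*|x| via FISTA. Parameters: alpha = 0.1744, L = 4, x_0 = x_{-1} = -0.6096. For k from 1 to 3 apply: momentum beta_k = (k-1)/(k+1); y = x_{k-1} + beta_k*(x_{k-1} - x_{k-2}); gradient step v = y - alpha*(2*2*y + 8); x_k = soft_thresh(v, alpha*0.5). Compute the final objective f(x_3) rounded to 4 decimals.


FISTA on f(x) = 2*x^2 + 8*x + 0.5*|x|
L = 4, alpha = 0.1744
Iteration 1: beta = 0.0, y = -0.6096 + 0.0*(-0.6096 + 0.6096) = -0.6096
  grad(y) = 5.5616, v = y - alpha*grad = -1.5795
  prox(v) = soft_thresh(-1.5795, 0.0872) = -1.4923
Iteration 2: beta = 0.3333, y = -1.4923 + 0.3333*(-1.4923 + 0.6096) = -1.7866
  grad(y) = 0.8536, v = y - alpha*grad = -1.9355
  prox(v) = soft_thresh(-1.9355, 0.0872) = -1.8483
Iteration 3: beta = 0.5, y = -1.8483 + 0.5*(-1.8483 + 1.4923) = -2.0262
  grad(y) = -0.1049, v = y - alpha*grad = -2.0079
  prox(v) = soft_thresh(-2.0079, 0.0872) = -1.9207
f(x_3) = 2*(-1.9207)^2 + 8*(-1.9207) + 0.5*|-1.9207| = -7.0271


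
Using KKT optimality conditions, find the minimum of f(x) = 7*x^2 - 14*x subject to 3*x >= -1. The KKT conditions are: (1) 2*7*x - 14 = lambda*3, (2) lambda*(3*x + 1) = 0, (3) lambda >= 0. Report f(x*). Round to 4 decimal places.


Step 1: Try lambda = 0 (constraint inactive).
Stationarity: 2*7*x - 14 = 0
x* = 14/(2*7) = 1.0
Check constraint: 3*1.0 = 3.0 >= -1 -- satisfied.
Step 2: Compute optimal value.
f(x*) = 7*1.0^2 - 14*1.0 = -7.0


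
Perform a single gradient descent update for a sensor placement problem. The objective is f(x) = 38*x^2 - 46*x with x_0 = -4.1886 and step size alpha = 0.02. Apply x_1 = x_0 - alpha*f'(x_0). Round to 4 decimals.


We compute the gradient at x_0 and apply the update.
f'(x) = 76*x - 46
f'(-4.1886) = 76*-4.1886 - 46 = -364.3336
x_1 = -4.1886 - 0.02*-364.3336 = 3.0981


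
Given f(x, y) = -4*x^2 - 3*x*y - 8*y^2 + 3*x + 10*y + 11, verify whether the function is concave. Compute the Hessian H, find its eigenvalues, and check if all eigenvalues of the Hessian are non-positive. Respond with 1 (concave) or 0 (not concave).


The Hessian of f(x,y) = -4*x^2 - 3*x*y - 8*y^2 + 3*x + 10*y + 11 is:
H = [[-8, -3], [-3, -16]]
Trace = -8 - 16 = -24
Determinant = -8*-16 - (-3)^2 = 119
Discriminant = (-24)^2 - 4*119 = 100.0
Eigenvalues: lambda_1 = -17.0, lambda_2 = -7.0
The function is concave.

1


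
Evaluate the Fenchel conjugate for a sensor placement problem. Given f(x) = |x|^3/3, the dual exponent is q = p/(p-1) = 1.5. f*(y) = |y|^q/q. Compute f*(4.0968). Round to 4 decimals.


The conjugate exponent q satisfies 1/p + 1/q = 1.
p = 3, so q = 3/(3 - 1) = 1.5
|y|^q = 4.0968^1.5 = 8.2921
f*(4.0968) = 8.2921 / 1.5 = 5.5281


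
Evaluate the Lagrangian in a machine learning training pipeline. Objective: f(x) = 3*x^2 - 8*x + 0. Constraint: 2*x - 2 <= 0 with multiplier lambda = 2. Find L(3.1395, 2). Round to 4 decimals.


Step 1: Evaluate f(x).
f(3.1395) = 3*3.1395^2 - 8*3.1395 + 0 = 4.4534
Step 2: Evaluate g(x).
g(3.1395) = 2*3.1395 - 2 = 4.279
Step 3: Compute Lagrangian.
L = 4.4534 + 2*4.279 = 13.0114


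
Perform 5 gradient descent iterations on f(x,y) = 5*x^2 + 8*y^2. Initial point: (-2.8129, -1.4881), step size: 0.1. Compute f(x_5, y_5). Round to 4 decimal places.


Gradient descent on f(x,y) = 5*x^2 + 8*y^2.
Starting point: (-2.8129, -1.4881), alpha = 0.1
Step 1: grad_x = 2*5*-2.8129 = -28.129, grad_y = 2*8*-1.4881 = -23.8096
  x_1 = -2.8129 - 0.1*-28.129 = 0.0
  y_1 = -1.4881 - 0.1*-23.8096 = 0.8929
Step 2: grad_x = 2*5*0.0 = 0.0, grad_y = 2*8*0.8929 = 14.2858
  x_2 = 0.0 - 0.1*0.0 = 0.0
  y_2 = 0.8929 - 0.1*14.2858 = -0.5357
Step 3: grad_x = 2*5*0.0 = 0.0, grad_y = 2*8*-0.5357 = -8.5715
  x_3 = 0.0 - 0.1*0.0 = 0.0
  y_3 = -0.5357 - 0.1*-8.5715 = 0.3214
Step 4: grad_x = 2*5*0.0 = 0.0, grad_y = 2*8*0.3214 = 5.1429
  x_4 = 0.0 - 0.1*0.0 = 0.0
  y_4 = 0.3214 - 0.1*5.1429 = -0.1929
Step 5: grad_x = 2*5*0.0 = 0.0, grad_y = 2*8*-0.1929 = -3.0857
  x_5 = 0.0 - 0.1*0.0 = 0.0
  y_5 = -0.1929 - 0.1*-3.0857 = 0.1157
f(0.0, 0.1157) = 5*0.0^2 + 8*0.1157^2 = 0.1071


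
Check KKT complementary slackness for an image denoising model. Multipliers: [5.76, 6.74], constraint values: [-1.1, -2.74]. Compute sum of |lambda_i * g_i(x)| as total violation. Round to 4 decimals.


KKT complementary slackness check:
lambda_1 * g_1 = 5.76 * -1.1 = -6.336
lambda_2 * g_2 = 6.74 * -2.74 = -18.4676
Total violation = 6.336 + 18.4676 = 24.8036


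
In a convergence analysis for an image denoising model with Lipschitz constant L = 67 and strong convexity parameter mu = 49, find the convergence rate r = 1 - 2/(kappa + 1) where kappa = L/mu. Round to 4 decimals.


Step 1: Compute the condition number.
kappa = L/mu = 67/49 = 1.3673
Step 2: Compute the convergence rate.
r = 1 - 2/(kappa + 1) = 1 - 2*mu/(L + mu) = (L - mu)/(L + mu) = 18/116 = 0.1552


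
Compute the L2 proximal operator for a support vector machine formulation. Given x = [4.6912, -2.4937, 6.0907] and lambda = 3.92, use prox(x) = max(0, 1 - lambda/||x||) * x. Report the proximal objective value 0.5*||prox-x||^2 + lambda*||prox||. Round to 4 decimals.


Step 1: Compute ||x||.
||x|| = 8.0822
Step 2: Compute scaling factor.
scale = max(0, 1 - 3.92/8.0822) = 0.515
Step 3: prox(x) = [2.4159, -1.2842, 3.1366]
||prox(x)|| = 4.1622
Step 4: Proximal objective.
0.5*||prox-x||^2 = 7.6832
lambda*||prox|| = 16.3158
Total = 23.9992


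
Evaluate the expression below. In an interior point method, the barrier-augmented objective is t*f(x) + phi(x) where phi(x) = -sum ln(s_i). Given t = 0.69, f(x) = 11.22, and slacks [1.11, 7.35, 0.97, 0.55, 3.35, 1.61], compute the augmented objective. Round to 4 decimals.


Step 1: Compute log-barrier.
ln values: [0.1044, 1.9947, -0.0305, -0.5978, 1.209, 0.4762]
phi = -(0.1044 + 1.9947 - 0.0305 - 0.5978 + 1.209 + 0.4762) = -3.156
Step 2: Compute augmented objective.
t*f(x) = 0.69*11.22 = 7.7418
Total = 7.7418 - 3.156 = 4.5858


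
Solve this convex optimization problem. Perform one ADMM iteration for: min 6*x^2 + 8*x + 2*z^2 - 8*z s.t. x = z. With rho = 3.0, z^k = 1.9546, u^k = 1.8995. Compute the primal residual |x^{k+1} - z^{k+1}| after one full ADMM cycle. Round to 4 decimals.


ADMM iteration with rho = 3.0, z^k = 1.9546, u^k = 1.8995
Step 1: x-update.
Minimize 6*x^2 + 8*x + (3.0/2)*(x - 1.9546 + 1.8995)^2
FOC: (2*6 + 3.0)*x = -8 + 3.0*(1.9546 - 1.8995)
x^{k+1} = -0.5223
Step 2: z-update.
Minimize 2*z^2 - 8*z + (3.0/2)*(-0.5223 - z + 1.8995)^2
FOC: (2*2 + 3.0)*z = 8 + 3.0*(-0.5223 + 1.8995)
z^{k+1} = 1.7331
Step 3: u-update.
u^{k+1} = 1.8995 - 0.5223 - 1.7331 = -0.3559
Step 4: Primal residual = |-0.5223 - 1.7331| = 2.2554


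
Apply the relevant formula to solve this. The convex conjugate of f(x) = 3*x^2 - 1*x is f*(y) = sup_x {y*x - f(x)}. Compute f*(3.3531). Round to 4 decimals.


f*(y) = sup_x {y*x - a*x^2 - b*x} = sup_x {(y-b)*x - a*x^2}
FOC: (y - b) - 2a*x = 0 => x* = (y - b)/(2a)
x* = (3.3531 + 1)/(2*3) = 0.7255
f*(3.3531) = (y-b)^2/(4a) = (3.3531 + 1)^2/(4*3)
= 18.9495/12 = 1.5791


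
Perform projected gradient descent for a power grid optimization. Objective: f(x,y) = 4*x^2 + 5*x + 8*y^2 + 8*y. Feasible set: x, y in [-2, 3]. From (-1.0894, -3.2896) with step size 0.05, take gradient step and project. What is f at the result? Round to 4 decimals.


Step 1: Compute gradient at (-1.0894, -3.2896).
grad_x = 2*4*-1.0894 + 5 = -3.7152
grad_y = 2*8*-3.2896 + 8 = -44.6336
Step 2: Gradient step.
x_raw = -1.0894 - 0.05*-3.7152 = -0.9036
y_raw = -3.2896 - 0.05*-44.6336 = -1.0579
Step 3: Project onto [-2, 3].
x_proj = clip(-0.9036) = -0.9036
y_proj = clip(-1.0579) = -1.0579
Step 4: Evaluate f.
f(-0.9036, -1.0579) = -0.7617


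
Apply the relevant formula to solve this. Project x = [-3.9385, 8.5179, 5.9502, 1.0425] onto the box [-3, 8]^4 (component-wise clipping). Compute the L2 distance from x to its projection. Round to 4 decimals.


Project each component onto [-3, 8].
clip(-3.9385) = -3.0, clip(8.5179) = 8.0, clip(5.9502) = 5.9502, clip(1.0425) = 1.0425
Projection = [-3.0, 8.0, 5.9502, 1.0425]
Squared diffs: [0.8808, 0.2682, 0.0, 0.0]
Distance = sqrt(1.149) = 1.0719


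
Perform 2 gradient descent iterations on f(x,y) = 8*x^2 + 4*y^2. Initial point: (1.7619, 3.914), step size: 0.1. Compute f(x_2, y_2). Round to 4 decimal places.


Gradient descent on f(x,y) = 8*x^2 + 4*y^2.
Starting point: (1.7619, 3.914), alpha = 0.1
Step 1: grad_x = 2*8*1.7619 = 28.1904, grad_y = 2*4*3.914 = 31.312
  x_1 = 1.7619 - 0.1*28.1904 = -1.0571
  y_1 = 3.914 - 0.1*31.312 = 0.7828
Step 2: grad_x = 2*8*-1.0571 = -16.9142, grad_y = 2*4*0.7828 = 6.2624
  x_2 = -1.0571 - 0.1*-16.9142 = 0.6343
  y_2 = 0.7828 - 0.1*6.2624 = 0.1566
f(0.6343, 0.1566) = 8*0.6343^2 + 4*0.1566^2 = 3.3166


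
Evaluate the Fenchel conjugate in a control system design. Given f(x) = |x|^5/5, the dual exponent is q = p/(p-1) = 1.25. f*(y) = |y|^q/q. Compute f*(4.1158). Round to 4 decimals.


The conjugate exponent q satisfies 1/p + 1/q = 1.
p = 5, so q = 5/(5 - 1) = 1.25
|y|^q = 4.1158^1.25 = 5.8623
f*(4.1158) = 5.8623 / 1.25 = 4.6898


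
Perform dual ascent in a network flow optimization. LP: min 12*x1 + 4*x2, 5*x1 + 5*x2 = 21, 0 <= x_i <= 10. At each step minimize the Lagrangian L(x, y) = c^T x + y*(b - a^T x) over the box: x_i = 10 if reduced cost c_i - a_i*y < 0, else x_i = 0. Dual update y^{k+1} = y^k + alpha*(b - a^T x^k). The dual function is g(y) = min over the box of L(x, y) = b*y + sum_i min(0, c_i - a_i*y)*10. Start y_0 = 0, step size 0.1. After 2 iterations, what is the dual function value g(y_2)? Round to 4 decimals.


Dual ascent for LP: min 12*x1 + 4*x2, 5*x1 + 5*x2 = 21, 0 <= x_i <= 10
Step 1: y^k = 0.0, reduced costs: (12.0, 4.0)
  x^k = (0.0, 0.0), subgradient = b - a^T x = 21.0
  y^{k+1} = 0.0 + 0.1*21.0 = 2.1
Step 2: y^k = 2.1, reduced costs: (1.5, -6.5)
  x^k = (0.0, 10.0), subgradient = b - a^T x = -29.0
  y^{k+1} = 2.1 + 0.1*-29.0 = -0.8
Dual objective at y_2 = -0.8: reduced costs (16.0, 8.0), box minimizer x = (0.0, 0.0)
g(y_2) = b*y + (c1 - a1*y)*x1 + (c2 - a2*y)*x2 = 21*(-0.8) + 16.0*0.0 + 8.0*0.0 = -16.8 + 0.0 + 0.0 = -16.8


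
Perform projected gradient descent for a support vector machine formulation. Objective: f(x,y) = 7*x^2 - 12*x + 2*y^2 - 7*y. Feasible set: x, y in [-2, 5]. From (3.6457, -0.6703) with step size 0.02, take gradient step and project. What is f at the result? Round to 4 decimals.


Step 1: Compute gradient at (3.6457, -0.6703).
grad_x = 2*7*3.6457 - 12 = 39.0398
grad_y = 2*2*-0.6703 - 7 = -9.6812
Step 2: Gradient step.
x_raw = 3.6457 - 0.02*39.0398 = 2.8649
y_raw = -0.6703 - 0.02*-9.6812 = -0.4767
Step 3: Project onto [-2, 5].
x_proj = clip(2.8649) = 2.8649
y_proj = clip(-0.4767) = -0.4767
Step 4: Evaluate f.
f(2.8649, -0.4767) = 26.866


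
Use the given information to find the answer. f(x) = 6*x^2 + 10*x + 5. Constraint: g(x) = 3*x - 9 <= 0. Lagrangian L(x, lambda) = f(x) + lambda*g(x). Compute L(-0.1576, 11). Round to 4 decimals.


Step 1: Evaluate f(x).
f(-0.1576) = 6*(-0.1576)^2 + 10*(-0.1576) + 5 = 3.573
Step 2: Evaluate g(x).
g(-0.1576) = 3*-0.1576 - 9 = -9.4728
Step 3: Compute Lagrangian.
L = 3.573 + 11*-9.4728 = -100.6278


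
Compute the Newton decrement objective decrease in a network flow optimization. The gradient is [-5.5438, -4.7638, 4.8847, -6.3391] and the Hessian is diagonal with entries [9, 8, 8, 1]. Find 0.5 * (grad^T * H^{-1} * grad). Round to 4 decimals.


Step 1: H is diagonal, so H^(-1) * g = [-0.616, -0.5955, 0.6106, -6.3391].
Step 2: g^T H^(-1) g = sum_i g_i^2 / H_ii
  = (-5.5438)^2/9 + (-4.7638)^2/8 + (4.8847)^2/8 + (-6.3391)^2/1
  = 3.4149 + 2.8367 + 2.9825 + 40.1842 = 49.4183
Step 3: Objective decrease = 0.5 * g^T H^(-1) g = 24.7092


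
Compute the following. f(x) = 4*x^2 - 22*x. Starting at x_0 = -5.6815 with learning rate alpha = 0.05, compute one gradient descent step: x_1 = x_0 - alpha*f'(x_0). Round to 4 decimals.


We compute the gradient at x_0 and apply the update.
f'(x) = 8*x - 22
f'(-5.6815) = 8*-5.6815 - 22 = -67.452
x_1 = -5.6815 - 0.05*-67.452 = -2.3089


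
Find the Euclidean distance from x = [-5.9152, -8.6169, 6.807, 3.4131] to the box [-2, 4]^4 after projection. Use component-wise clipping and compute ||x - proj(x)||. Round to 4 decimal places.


Project each component onto [-2, 4].
clip(-5.9152) = -2.0, clip(-8.6169) = -2.0, clip(6.807) = 4.0, clip(3.4131) = 3.4131
Projection = [-2.0, -2.0, 4.0, 3.4131]
Squared diffs: [15.3288, 43.7834, 7.8792, 0.0]
Distance = sqrt(66.9914) = 8.1848


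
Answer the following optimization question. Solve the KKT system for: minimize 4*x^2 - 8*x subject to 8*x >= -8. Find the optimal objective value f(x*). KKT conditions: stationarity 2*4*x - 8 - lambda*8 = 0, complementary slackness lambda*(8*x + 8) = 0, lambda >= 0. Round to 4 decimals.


Step 1: Try lambda = 0 (constraint inactive).
Stationarity: 2*4*x - 8 = 0
x* = 8/(2*4) = 1.0
Check constraint: 8*1.0 = 8.0 >= -8 -- satisfied.
Step 2: Compute optimal value.
f(x*) = 4*1.0^2 - 8*1.0 = -4.0


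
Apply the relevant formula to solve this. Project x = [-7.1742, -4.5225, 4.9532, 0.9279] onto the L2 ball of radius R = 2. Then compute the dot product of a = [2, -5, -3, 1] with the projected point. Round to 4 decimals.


Step 1: Compute ||x|| (intermediates to 6 decimals).
||x|| = sqrt((-7.1742)^2 + (-4.5225)^2 + 4.9532^2 + 0.9279^2) = 9.864955
Step 2: Project.
Since ||x|| > R, scale = R/||x|| = 2/9.864955 = 0.202738, proj(x) = scale * x
proj(x) = [-1.454483, -0.916883, 1.004202, 0.188121]
Step 3: Dot product.
a^T * proj(x) = 2*(-1.454483) - 5*(-0.916883) - 3*1.004202 + 1*0.188121 = -1.149


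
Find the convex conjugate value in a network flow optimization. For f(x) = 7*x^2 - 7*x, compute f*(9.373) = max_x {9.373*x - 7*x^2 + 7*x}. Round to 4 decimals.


f*(y) = sup_x {y*x - a*x^2 - b*x} = sup_x {(y-b)*x - a*x^2}
FOC: (y - b) - 2a*x = 0 => x* = (y - b)/(2a)
x* = (9.373 + 7)/(2*7) = 1.1695
f*(9.373) = (y-b)^2/(4a) = (9.373 + 7)^2/(4*7)
= 268.0751/28 = 9.5741


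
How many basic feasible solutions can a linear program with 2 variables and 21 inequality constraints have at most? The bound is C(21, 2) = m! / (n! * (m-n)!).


Each vertex corresponds to some choice of n active constraints out of m, so the number of vertices is at most C(m, n) = m! / (n!(m-n)!).
m = 21, n = 2
Numerator: 21 * 20
Denominator: 2! = 2
C(21, 2) = 210


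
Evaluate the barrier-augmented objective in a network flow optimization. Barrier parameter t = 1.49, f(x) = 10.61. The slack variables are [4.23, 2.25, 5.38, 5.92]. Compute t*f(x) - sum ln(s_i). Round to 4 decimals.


Step 1: Compute log-barrier.
ln values: [1.4422, 0.8109, 1.6827, 1.7783]
phi = -(1.4422 + 0.8109 + 1.6827 + 1.7783) = -5.7142
Step 2: Compute augmented objective.
t*f(x) = 1.49*10.61 = 15.8089
Total = 15.8089 - 5.7142 = 10.0947


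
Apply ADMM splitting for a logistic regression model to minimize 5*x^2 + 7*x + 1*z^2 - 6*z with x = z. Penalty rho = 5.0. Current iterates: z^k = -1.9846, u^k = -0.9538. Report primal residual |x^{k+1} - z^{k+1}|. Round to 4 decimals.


ADMM iteration with rho = 5.0, z^k = -1.9846, u^k = -0.9538
Step 1: x-update.
Minimize 5*x^2 + 7*x + (5.0/2)*(x + 1.9846 - 0.9538)^2
FOC: (2*5 + 5.0)*x = -7 + 5.0*(-1.9846 + 0.9538)
x^{k+1} = -0.8103
Step 2: z-update.
Minimize 1*z^2 - 6*z + (5.0/2)*(-0.8103 - z - 0.9538)^2
FOC: (2*1 + 5.0)*z = 6 + 5.0*(-0.8103 - 0.9538)
z^{k+1} = -0.4029
Step 3: u-update.
u^{k+1} = -0.9538 - 0.8103 + 0.4029 = -1.3612
Step 4: Primal residual = |-0.8103 + 0.4029| = 0.4074


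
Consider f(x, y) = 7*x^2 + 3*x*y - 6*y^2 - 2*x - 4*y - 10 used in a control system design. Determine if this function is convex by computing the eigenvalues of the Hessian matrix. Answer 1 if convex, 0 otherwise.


The Hessian of f(x,y) = 7*x^2 + 3*x*y - 6*y^2 - 2*x - 4*y - 10 is:
H = [[14, 3], [3, -12]]
Trace = 14 - 12 = 2
Determinant = 14*-12 - (3)^2 = -177
Discriminant = (2)^2 - 4*-177 = 712.0
Eigenvalues: lambda_1 = -12.3417, lambda_2 = 14.3417
The function is not convex.

0


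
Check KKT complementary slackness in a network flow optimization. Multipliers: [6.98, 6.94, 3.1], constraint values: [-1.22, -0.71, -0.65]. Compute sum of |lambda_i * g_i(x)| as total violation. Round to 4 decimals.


KKT complementary slackness check:
lambda_1 * g_1 = 6.98 * -1.22 = -8.5156
lambda_2 * g_2 = 6.94 * -0.71 = -4.9274
lambda_3 * g_3 = 3.1 * -0.65 = -2.015
Total violation = 8.5156 + 4.9274 + 2.015 = 15.458


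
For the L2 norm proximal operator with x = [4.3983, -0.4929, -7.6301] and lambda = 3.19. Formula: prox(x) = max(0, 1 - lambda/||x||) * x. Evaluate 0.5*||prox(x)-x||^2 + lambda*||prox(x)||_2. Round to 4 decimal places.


Step 1: Compute ||x||.
||x|| = 8.8208
Step 2: Compute scaling factor.
scale = max(0, 1 - 3.19/8.8208) = 0.6384
Step 3: prox(x) = [2.8077, -0.3146, -4.8707]
||prox(x)|| = 5.6308
Step 4: Proximal objective.
0.5*||prox-x||^2 = 5.0881
lambda*||prox|| = 17.9623
Total = 23.0503


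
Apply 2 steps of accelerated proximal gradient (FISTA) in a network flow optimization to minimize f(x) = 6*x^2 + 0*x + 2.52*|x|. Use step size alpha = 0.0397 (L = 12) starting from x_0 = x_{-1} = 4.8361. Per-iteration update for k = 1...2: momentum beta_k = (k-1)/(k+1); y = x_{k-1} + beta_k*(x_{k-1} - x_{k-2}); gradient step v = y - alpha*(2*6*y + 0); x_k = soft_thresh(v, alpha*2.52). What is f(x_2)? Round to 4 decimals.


FISTA on f(x) = 6*x^2 + 0*x + 2.52*|x|
L = 12, alpha = 0.0397
Iteration 1: beta = 0.0, y = 4.8361 + 0.0*(4.8361 - 4.8361) = 4.8361
  grad(y) = 58.0332, v = y - alpha*grad = 2.5322
  prox(v) = soft_thresh(2.5322, 0.1) = 2.4321
Iteration 2: beta = 0.3333, y = 2.4321 + 0.3333*(2.4321 - 4.8361) = 1.6308
  grad(y) = 19.5698, v = y - alpha*grad = 0.8539
  prox(v) = soft_thresh(0.8539, 0.1) = 0.7539
f(x_2) = 6*0.7539^2 + 0*0.7539 + 2.52*|0.7539| = 5.3095


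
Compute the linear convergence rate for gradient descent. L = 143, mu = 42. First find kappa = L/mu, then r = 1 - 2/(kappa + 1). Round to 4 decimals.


Step 1: Compute the condition number.
kappa = L/mu = 143/42 = 3.4048
Step 2: Compute the convergence rate.
r = 1 - 2/(kappa + 1) = 1 - 2*mu/(L + mu) = (L - mu)/(L + mu) = 101/185 = 0.5459


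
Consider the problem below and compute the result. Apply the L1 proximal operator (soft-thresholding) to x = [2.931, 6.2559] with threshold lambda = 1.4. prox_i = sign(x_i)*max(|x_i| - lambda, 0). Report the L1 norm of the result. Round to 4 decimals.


Soft-thresholding with lambda = 1.4:
prox(2.931) = sign(2.931)*max(|2.931| - 1.4, 0) = 1.531
prox(6.2559) = sign(6.2559)*max(|6.2559| - 1.4, 0) = 4.8559
prox(x) = [1.531, 4.8559]
||prox(x)||_1 = 1.531 + 4.8559 = 6.3869


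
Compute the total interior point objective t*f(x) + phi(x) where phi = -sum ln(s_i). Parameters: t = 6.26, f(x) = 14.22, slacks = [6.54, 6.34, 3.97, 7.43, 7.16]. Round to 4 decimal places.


Step 1: Compute log-barrier.
ln values: [1.8779, 1.8469, 1.3788, 2.0055, 1.9685]
phi = -(1.8779 + 1.8469 + 1.3788 + 2.0055 + 1.9685) = -9.0776
Step 2: Compute augmented objective.
t*f(x) = 6.26*14.22 = 89.0172
Total = 89.0172 - 9.0776 = 79.9396


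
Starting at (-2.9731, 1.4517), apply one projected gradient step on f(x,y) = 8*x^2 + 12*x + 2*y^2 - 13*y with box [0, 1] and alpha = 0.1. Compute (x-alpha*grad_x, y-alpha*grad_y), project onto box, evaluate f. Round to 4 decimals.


Step 1: Compute gradient at (-2.9731, 1.4517).
grad_x = 2*8*-2.9731 + 12 = -35.5696
grad_y = 2*2*1.4517 - 13 = -7.1932
Step 2: Gradient step.
x_raw = -2.9731 - 0.1*-35.5696 = 0.5839
y_raw = 1.4517 - 0.1*-7.1932 = 2.171
Step 3: Project onto [0, 1].
x_proj = clip(0.5839) = 0.5839
y_proj = clip(2.171) = 1.0
Step 4: Evaluate f.
f(0.5839, 1.0) = -1.2665


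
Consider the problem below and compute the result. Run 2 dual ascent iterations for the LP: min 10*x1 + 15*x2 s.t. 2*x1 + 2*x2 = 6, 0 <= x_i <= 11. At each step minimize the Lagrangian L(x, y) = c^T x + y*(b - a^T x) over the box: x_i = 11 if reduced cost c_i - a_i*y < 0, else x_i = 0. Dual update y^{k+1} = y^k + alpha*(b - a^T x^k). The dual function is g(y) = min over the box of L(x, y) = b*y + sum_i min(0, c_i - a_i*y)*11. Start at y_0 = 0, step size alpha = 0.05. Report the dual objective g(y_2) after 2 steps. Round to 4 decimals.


Dual ascent for LP: min 10*x1 + 15*x2, 2*x1 + 2*x2 = 6, 0 <= x_i <= 11
Step 1: y^k = 0.0, reduced costs: (10.0, 15.0)
  x^k = (0.0, 0.0), subgradient = b - a^T x = 6.0
  y^{k+1} = 0.0 + 0.05*6.0 = 0.3
Step 2: y^k = 0.3, reduced costs: (9.4, 14.4)
  x^k = (0.0, 0.0), subgradient = b - a^T x = 6.0
  y^{k+1} = 0.3 + 0.05*6.0 = 0.6
Dual objective at y_2 = 0.6: reduced costs (8.8, 13.8), box minimizer x = (0.0, 0.0)
g(y_2) = b*y + (c1 - a1*y)*x1 + (c2 - a2*y)*x2 = 6*0.6 + 8.8*0.0 + 13.8*0.0 = 3.6 + 0.0 + 0.0 = 3.6


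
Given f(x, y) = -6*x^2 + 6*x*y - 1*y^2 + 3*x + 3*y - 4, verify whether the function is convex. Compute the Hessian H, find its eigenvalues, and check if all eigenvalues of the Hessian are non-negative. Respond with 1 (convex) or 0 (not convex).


The Hessian of f(x,y) = -6*x^2 + 6*x*y - 1*y^2 + 3*x + 3*y - 4 is:
H = [[-12, 6], [6, -2]]
Trace = -12 - 2 = -14
Determinant = -12*-2 - (6)^2 = -12
Discriminant = (-14)^2 - 4*-12 = 244.0
Eigenvalues: lambda_1 = -14.8102, lambda_2 = 0.8102
The function is not convex.

0


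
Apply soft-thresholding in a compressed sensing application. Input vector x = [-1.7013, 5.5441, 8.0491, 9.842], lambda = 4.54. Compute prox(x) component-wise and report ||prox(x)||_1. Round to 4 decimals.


Soft-thresholding with lambda = 4.54:
prox(-1.7013) = sign(-1.7013)*max(|-1.7013| - 4.54, 0) = 0.0
prox(5.5441) = sign(5.5441)*max(|5.5441| - 4.54, 0) = 1.0041
prox(8.0491) = sign(8.0491)*max(|8.0491| - 4.54, 0) = 3.5091
prox(9.842) = sign(9.842)*max(|9.842| - 4.54, 0) = 5.302
prox(x) = [0.0, 1.0041, 3.5091, 5.302]
||prox(x)||_1 = 0.0 + 1.0041 + 3.5091 + 5.302 = 9.8152


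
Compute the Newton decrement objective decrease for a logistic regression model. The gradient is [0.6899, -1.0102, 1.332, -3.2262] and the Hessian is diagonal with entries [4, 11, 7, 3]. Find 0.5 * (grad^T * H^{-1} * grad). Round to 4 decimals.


Step 1: H is diagonal, so H^(-1) * g = [0.1725, -0.0918, 0.1903, -1.0754].
Step 2: g^T H^(-1) g = sum_i g_i^2 / H_ii
  = (0.6899)^2/4 + (-1.0102)^2/11 + (1.332)^2/7 + (-3.2262)^2/3
  = 0.119 + 0.0928 + 0.2535 + 3.4695 = 3.9347
Step 3: Objective decrease = 0.5 * g^T H^(-1) g = 1.9673


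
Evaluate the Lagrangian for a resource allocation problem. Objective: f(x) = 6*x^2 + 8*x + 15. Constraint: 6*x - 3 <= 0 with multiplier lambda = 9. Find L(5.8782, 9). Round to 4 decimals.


Step 1: Evaluate f(x).
f(5.8782) = 6*5.8782^2 + 8*5.8782 + 15 = 269.345
Step 2: Evaluate g(x).
g(5.8782) = 6*5.8782 - 3 = 32.2692
Step 3: Compute Lagrangian.
L = 269.345 + 9*32.2692 = 559.7678


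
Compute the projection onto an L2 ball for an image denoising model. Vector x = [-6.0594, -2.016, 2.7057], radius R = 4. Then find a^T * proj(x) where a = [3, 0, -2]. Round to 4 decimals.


Step 1: Compute ||x|| (intermediates to 6 decimals).
||x|| = sqrt((-6.0594)^2 + (-2.016)^2 + 2.7057^2) = 6.935517
Step 2: Project.
Since ||x|| > R, scale = R/||x|| = 4/6.935517 = 0.576741, proj(x) = scale * x
proj(x) = [-3.494704, -1.16271, 1.560488]
Step 3: Dot product.
a^T * proj(x) = 3*(-3.494704) + 0*(-1.16271) - 2*1.560488 = -13.6051


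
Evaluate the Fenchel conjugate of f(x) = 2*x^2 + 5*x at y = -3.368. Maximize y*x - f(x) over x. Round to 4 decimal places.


f*(y) = sup_x {y*x - a*x^2 - b*x} = sup_x {(y-b)*x - a*x^2}
FOC: (y - b) - 2a*x = 0 => x* = (y - b)/(2a)
x* = (-3.368 - 5)/(2*2) = -2.092
f*(-3.368) = (y-b)^2/(4a) = (-3.368 - 5)^2/(4*2)
= 70.0234/8 = 8.7529


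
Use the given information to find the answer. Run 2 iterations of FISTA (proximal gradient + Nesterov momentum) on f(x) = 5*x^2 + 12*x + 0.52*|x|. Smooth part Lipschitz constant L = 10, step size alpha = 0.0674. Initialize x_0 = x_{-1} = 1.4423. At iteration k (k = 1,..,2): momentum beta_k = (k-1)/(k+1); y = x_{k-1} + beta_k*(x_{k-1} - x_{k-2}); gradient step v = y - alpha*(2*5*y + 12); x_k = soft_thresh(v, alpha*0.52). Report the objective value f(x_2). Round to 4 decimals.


FISTA on f(x) = 5*x^2 + 12*x + 0.52*|x|
L = 10, alpha = 0.0674
Iteration 1: beta = 0.0, y = 1.4423 + 0.0*(1.4423 - 1.4423) = 1.4423
  grad(y) = 26.423, v = y - alpha*grad = -0.3386
  prox(v) = soft_thresh(-0.3386, 0.035) = -0.3036
Iteration 2: beta = 0.3333, y = -0.3036 + 0.3333*(-0.3036 - 1.4423) = -0.8855
  grad(y) = 3.1448, v = y - alpha*grad = -1.0975
  prox(v) = soft_thresh(-1.0975, 0.035) = -1.0624
f(x_2) = 5*(-1.0624)^2 + 12*(-1.0624) + 0.52*|-1.0624| = -6.5529


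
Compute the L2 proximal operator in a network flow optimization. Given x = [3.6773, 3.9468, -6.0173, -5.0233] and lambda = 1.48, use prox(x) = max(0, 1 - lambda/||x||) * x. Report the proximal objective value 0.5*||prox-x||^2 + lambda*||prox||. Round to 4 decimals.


Step 1: Compute ||x||.
||x|| = 9.5153
Step 2: Compute scaling factor.
scale = max(0, 1 - 1.48/9.5153) = 0.8445
Step 3: prox(x) = [3.1053, 3.3329, -5.0814, -4.242]
||prox(x)|| = 8.0353
Step 4: Proximal objective.
0.5*||prox-x||^2 = 1.0952
lambda*||prox|| = 11.8922
Total = 12.9875


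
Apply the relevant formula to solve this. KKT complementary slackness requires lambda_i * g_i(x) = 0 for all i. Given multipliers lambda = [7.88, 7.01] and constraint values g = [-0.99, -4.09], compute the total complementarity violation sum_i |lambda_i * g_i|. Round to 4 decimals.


KKT complementary slackness check:
lambda_1 * g_1 = 7.88 * -0.99 = -7.8012
lambda_2 * g_2 = 7.01 * -4.09 = -28.6709
Total violation = 7.8012 + 28.6709 = 36.4721


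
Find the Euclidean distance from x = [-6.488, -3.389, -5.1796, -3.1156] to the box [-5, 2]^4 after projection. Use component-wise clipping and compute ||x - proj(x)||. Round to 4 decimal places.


Project each component onto [-5, 2].
clip(-6.488) = -5.0, clip(-3.389) = -3.389, clip(-5.1796) = -5.0, clip(-3.1156) = -3.1156
Projection = [-5.0, -3.389, -5.0, -3.1156]
Squared diffs: [2.2141, 0.0, 0.0323, 0.0]
Distance = sqrt(2.2464) = 1.4988


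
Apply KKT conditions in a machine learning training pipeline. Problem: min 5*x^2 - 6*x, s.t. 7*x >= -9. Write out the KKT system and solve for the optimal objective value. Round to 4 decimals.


Step 1: Try lambda = 0 (constraint inactive).
Stationarity: 2*5*x - 6 = 0
x* = 6/(2*5) = 0.6
Check constraint: 7*0.6 = 4.2 >= -9 -- satisfied.
Step 2: Compute optimal value.
f(x*) = 5*0.6^2 - 6*0.6 = -1.8


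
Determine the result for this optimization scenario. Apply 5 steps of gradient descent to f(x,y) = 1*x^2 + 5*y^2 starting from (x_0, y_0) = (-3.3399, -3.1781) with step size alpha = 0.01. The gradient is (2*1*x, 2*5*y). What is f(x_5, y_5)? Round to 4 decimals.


Gradient descent on f(x,y) = 1*x^2 + 5*y^2.
Starting point: (-3.3399, -3.1781), alpha = 0.01
Step 1: grad_x = 2*1*-3.3399 = -6.6798, grad_y = 2*5*-3.1781 = -31.781
  x_1 = -3.3399 - 0.01*-6.6798 = -3.2731
  y_1 = -3.1781 - 0.01*-31.781 = -2.8603
Step 2: grad_x = 2*1*-3.2731 = -6.5462, grad_y = 2*5*-2.8603 = -28.6029
  x_2 = -3.2731 - 0.01*-6.5462 = -3.2076
  y_2 = -2.8603 - 0.01*-28.6029 = -2.5743
Step 3: grad_x = 2*1*-3.2076 = -6.4153, grad_y = 2*5*-2.5743 = -25.7426
  x_3 = -3.2076 - 0.01*-6.4153 = -3.1435
  y_3 = -2.5743 - 0.01*-25.7426 = -2.3168
Step 4: grad_x = 2*1*-3.1435 = -6.287, grad_y = 2*5*-2.3168 = -23.1683
  x_4 = -3.1435 - 0.01*-6.287 = -3.0806
  y_4 = -2.3168 - 0.01*-23.1683 = -2.0852
Step 5: grad_x = 2*1*-3.0806 = -6.1612, grad_y = 2*5*-2.0852 = -20.8515
  x_5 = -3.0806 - 0.01*-6.1612 = -3.019
  y_5 = -2.0852 - 0.01*-20.8515 = -1.8766
f(-3.019, -1.8766) = 1*(-3.019)^2 + 5*(-1.8766)^2 = 26.7232
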